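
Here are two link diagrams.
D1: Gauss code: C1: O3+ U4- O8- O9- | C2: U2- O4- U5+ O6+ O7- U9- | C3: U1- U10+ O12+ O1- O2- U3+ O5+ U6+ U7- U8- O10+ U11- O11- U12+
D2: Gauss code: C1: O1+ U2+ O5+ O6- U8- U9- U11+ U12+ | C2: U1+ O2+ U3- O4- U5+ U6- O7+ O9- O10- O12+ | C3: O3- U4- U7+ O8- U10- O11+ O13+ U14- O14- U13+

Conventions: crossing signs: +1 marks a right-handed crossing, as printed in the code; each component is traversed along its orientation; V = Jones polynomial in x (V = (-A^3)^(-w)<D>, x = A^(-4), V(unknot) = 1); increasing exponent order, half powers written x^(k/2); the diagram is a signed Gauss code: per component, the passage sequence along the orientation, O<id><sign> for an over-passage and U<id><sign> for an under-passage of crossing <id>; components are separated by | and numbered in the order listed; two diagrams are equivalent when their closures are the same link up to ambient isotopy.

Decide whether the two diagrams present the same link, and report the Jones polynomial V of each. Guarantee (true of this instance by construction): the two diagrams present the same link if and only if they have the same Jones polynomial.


equivalent: no
V(D1) = x^-3 + x^-2 + x^-1 + 1  (w -2, c 12, <D> = A^-6 + A^-2 + A^2 + A^6)
V(D2) = x^-2 + 2 + x^2  (w 0, c 14, <D> = A^-8 + 2 + A^8)
why: 2 values of V(x) split the 2 diagrams


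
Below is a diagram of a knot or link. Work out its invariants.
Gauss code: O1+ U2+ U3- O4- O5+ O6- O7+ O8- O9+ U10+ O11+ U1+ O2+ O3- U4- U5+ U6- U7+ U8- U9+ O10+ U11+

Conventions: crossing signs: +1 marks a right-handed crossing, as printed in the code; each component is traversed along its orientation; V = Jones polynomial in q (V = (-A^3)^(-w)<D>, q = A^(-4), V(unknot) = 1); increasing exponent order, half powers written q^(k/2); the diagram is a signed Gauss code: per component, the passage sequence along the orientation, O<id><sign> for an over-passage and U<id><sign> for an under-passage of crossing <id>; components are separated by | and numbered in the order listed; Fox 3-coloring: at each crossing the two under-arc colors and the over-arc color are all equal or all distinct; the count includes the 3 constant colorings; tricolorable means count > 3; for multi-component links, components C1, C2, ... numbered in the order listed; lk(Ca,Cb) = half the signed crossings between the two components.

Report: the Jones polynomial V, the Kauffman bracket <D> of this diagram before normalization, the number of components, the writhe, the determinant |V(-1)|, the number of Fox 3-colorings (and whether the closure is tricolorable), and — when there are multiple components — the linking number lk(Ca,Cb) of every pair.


V = q + q^3 - q^4
<D> = A^-7 - A^-3 - A^5 (w = +3)
1 component over 11 crossings, w = +3
9 Fox colorings among 3^11, |V(-1)| = 3: tricolorable
why: the span of V is 3, forcing >= 3 crossings in any diagram


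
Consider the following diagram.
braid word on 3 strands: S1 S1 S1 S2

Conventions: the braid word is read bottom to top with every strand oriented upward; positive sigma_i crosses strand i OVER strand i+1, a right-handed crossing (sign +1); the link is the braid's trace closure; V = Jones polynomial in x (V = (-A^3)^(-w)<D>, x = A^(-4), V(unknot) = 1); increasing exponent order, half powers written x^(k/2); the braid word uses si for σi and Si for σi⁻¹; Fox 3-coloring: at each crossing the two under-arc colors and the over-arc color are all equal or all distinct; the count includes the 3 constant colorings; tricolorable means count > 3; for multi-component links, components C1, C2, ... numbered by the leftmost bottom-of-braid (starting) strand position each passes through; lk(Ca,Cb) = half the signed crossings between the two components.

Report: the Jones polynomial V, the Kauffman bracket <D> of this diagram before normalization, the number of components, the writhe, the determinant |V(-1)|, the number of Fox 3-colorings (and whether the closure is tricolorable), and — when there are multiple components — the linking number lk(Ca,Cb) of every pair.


Jones polynomial: V(x) = -x^-4 + x^-3 + x^-1
<D> = A^-8 + 1 - A^4; writhe -4
components 1, writhe -4 (4 crossings)
3-colorings: 9 of 3^4, det 3 — tricolorable
note: V spans 3 powers of x: at least 3 crossings in any diagram


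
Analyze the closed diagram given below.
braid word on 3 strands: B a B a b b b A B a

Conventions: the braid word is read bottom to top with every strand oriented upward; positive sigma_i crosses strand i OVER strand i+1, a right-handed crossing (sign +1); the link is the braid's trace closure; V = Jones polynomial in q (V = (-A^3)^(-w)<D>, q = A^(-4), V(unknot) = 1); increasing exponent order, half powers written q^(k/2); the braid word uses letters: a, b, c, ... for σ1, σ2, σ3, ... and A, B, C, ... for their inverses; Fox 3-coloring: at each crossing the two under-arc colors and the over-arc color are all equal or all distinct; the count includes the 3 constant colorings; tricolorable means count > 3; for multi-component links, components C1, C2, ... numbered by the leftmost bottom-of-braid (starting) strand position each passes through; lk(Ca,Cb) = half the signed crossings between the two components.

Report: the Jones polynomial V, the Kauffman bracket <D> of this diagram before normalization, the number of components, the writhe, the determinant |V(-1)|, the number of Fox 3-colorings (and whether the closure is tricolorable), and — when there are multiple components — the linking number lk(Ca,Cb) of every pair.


V = -q^-2 + 2q^-1 - 2 + 4q - 4q^2 + 4q^3 - 3q^4 + 2q^5 - q^6
<D> = -A^-18 + 2A^-14 - 3A^-10 + 4A^-6 - 4A^-2 + 4A^2 - 2A^6 + 2A^10 - A^14 (w = +2)
1 component over 10 crossings, w = +2
3 Fox colorings among 3^10, |V(-1)| = 23: not tricolorable
why: det 23 = |V(-1)|; not divisible by 3, so not tricolorable


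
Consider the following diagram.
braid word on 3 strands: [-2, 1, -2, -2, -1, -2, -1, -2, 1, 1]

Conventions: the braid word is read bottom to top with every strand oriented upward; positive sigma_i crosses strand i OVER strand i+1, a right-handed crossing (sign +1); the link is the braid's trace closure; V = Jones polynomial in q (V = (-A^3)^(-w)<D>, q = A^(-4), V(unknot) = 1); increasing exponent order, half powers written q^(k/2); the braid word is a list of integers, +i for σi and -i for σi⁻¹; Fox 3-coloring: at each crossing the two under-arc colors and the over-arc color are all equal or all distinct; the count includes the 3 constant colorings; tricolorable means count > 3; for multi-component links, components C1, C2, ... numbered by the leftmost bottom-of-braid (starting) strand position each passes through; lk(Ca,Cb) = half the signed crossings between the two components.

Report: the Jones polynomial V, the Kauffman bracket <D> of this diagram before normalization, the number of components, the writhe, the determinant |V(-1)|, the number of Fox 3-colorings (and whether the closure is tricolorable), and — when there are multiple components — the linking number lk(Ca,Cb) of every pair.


V(q) = q^-7 - 2q^-6 + 2q^-5 - 3q^-4 + 3q^-3 - 2q^-2 + 2q^-1
bracket: 2A^-8 - 2A^-4 + 3 - 3A^4 + 2A^8 - 2A^12 + A^16, w = -4
1 component, writhe -4, over 10 crossings
det 15, colorings 9 of 3^10 — tricolorable
observation: det 15 = |V(-1)|; divisible by 3, so tricolorable


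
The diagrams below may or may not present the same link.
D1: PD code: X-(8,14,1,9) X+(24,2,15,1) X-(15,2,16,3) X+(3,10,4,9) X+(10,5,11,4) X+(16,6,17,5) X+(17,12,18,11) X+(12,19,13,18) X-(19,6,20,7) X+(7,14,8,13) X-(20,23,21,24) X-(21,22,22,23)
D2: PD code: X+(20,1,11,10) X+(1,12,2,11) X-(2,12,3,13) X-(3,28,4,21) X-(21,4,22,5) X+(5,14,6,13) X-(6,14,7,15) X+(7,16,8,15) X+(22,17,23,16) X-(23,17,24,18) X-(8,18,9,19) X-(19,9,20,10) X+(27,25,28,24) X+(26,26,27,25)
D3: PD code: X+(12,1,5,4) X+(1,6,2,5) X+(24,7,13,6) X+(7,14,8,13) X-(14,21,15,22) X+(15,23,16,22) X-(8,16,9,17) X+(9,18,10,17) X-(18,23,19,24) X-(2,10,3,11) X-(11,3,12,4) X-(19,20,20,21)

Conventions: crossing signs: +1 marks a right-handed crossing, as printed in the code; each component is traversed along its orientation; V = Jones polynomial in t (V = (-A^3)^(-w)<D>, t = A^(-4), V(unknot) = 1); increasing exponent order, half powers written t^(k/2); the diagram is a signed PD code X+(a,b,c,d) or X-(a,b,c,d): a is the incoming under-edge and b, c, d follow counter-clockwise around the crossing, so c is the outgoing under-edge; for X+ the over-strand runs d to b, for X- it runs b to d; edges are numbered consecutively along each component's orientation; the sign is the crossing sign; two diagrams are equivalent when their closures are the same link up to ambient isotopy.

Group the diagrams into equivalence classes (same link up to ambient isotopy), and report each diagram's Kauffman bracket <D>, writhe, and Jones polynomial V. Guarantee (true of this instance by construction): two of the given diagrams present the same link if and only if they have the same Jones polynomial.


classes: {D1} | {D2} | {D3}
V(D1) = t + 2t^3 + t^5  [12 crossings, <D> = A^-14 + 2A^-6 + A^2, w = +2]
D2 (bracket 1 + A^4 + A^8 + A^12; 14 crossings at w = 0): V = t^-3 + t^-2 + t^-1 + 1
V(D3) = 1 + t + t^2 + t^3  (w 0, c 12, <D> = A^-12 + A^-8 + A^-4 + 1)
insight: 3 classes among 3 diagrams; unequal V(t) rules out equality


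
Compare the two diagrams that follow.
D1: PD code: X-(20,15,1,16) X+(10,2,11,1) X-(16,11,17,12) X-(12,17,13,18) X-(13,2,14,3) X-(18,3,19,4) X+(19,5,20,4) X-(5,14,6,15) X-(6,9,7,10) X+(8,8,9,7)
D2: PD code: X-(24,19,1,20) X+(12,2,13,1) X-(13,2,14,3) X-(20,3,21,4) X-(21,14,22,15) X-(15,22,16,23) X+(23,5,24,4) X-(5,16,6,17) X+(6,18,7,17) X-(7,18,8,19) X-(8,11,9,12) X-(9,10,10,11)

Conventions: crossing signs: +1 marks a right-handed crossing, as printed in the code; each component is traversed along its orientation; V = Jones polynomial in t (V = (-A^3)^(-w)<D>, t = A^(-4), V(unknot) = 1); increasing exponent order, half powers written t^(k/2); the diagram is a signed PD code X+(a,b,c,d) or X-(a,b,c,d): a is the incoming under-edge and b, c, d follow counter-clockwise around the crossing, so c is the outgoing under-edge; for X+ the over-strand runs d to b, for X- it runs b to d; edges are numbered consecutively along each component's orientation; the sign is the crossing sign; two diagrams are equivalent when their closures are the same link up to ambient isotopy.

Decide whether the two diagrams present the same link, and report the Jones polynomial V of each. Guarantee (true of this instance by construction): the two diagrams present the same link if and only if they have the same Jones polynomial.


equivalent: yes
V(D1) = -t^-6 + t^-5 - t^-4 + 2t^-3 - t^-2 + t^-1  (w -4, c 10, <D> = A^-8 - A^-4 + 2 - A^4 + A^8 - A^12)
V(D2) = -t^-6 + t^-5 - t^-4 + 2t^-3 - t^-2 + t^-1  (w -6, c 12, <D> = A^-14 - A^-10 + 2A^-6 - A^-2 + A^2 - A^6)
why: Reidemeister moves carry D1 (10 crossings) to D2 (12)


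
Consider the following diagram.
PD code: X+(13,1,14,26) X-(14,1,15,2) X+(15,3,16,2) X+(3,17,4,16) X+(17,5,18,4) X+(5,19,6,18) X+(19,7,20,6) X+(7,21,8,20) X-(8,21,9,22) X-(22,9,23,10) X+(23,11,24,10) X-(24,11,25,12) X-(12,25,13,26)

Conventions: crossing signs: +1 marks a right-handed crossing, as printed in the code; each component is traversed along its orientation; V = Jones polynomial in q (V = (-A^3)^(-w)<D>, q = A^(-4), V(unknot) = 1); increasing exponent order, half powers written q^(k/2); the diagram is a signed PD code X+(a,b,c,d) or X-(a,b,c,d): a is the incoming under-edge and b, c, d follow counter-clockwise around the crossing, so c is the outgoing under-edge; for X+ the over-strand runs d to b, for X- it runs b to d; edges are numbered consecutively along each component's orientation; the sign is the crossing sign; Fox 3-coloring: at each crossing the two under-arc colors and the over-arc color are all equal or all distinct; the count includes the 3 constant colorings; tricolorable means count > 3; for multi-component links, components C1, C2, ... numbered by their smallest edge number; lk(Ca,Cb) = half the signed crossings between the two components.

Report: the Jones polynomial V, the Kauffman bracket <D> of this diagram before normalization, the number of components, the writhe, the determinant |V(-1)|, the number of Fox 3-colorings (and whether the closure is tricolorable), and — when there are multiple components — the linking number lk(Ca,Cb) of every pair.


V = q + q^3 - q^4
<D> = A^-7 - A^-3 - A^5 (w = +3)
1 component over 13 crossings, w = +3
9 Fox colorings among 3^13, |V(-1)| = 3: tricolorable
why: det 3 = |V(-1)|; divisible by 3, so tricolorable


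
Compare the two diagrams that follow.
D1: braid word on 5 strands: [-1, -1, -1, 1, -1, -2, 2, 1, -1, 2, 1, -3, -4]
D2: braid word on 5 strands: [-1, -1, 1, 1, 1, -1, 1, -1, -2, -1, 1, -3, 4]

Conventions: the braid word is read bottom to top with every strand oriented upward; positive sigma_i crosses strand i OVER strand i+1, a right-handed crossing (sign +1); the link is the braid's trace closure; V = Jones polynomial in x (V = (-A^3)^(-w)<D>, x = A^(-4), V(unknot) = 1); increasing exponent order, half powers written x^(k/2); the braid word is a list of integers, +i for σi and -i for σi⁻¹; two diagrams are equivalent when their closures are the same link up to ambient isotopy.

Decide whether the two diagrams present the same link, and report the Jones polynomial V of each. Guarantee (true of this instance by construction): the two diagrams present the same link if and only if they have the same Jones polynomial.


same link: no
V(D1) = -x^(-5/2) - x^(-1/2)  [13 crossings, <D> = A^-7 + A, w = -3]
V(D2) = -x^(-1/2) - x^(1/2)  [13 crossings, <D> = A^-5 + A^-1, w = -1]
insight: V(x) takes 2 values over 2 diagrams, fixing the grouping


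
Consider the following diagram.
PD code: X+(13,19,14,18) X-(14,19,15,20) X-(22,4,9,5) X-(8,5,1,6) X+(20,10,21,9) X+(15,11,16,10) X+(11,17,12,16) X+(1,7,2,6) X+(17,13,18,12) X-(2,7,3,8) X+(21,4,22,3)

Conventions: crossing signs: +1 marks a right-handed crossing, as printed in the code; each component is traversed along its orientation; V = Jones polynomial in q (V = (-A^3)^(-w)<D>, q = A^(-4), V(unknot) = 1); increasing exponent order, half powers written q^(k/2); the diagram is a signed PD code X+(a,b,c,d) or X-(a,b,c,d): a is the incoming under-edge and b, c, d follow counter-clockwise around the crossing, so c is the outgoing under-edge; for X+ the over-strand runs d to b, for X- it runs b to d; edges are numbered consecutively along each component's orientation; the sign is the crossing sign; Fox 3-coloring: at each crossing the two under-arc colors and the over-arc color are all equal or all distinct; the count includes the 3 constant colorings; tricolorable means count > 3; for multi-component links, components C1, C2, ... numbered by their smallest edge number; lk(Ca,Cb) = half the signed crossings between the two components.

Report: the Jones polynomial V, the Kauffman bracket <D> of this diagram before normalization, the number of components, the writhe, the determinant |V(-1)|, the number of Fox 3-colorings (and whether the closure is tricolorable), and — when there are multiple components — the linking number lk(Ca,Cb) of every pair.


Jones polynomial: V(q) = -q^(1/2) - q^(3/2) - q^(5/2) + q^(9/2)
<D> = -A^-9 + A^-1 + A^3 + A^7; writhe +3
components 2, writhe +3 (11 crossings)
linking number lk(C1,C2) = 0
3-colorings: 27 of 3^11, det 0 — tricolorable
note: w = +3 shifts under R1 moves; the (-A^3)^(-3) factor cancels that in V


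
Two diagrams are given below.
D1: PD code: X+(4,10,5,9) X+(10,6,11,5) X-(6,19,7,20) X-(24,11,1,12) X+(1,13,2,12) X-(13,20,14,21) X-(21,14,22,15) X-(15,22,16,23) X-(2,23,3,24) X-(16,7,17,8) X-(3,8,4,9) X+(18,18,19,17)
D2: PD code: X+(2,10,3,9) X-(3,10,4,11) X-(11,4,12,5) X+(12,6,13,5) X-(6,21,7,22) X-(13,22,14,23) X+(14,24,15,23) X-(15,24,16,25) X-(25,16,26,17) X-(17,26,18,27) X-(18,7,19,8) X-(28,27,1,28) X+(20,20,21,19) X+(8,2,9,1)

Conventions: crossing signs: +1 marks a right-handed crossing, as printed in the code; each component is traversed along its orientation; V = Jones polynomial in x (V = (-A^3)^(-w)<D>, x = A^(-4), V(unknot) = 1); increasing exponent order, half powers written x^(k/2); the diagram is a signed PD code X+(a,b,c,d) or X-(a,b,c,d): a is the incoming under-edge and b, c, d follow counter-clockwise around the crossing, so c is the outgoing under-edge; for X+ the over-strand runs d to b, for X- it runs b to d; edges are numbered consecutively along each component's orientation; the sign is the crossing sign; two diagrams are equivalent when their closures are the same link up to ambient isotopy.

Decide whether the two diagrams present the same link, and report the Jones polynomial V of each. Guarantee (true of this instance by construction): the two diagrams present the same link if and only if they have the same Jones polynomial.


same link: yes
V(D1) = -x^-6 + x^-5 - x^-4 + 2x^-3 - x^-2 + x^-1  [12 crossings, <D> = A^-8 - A^-4 + 2 - A^4 + A^8 - A^12, w = -4]
D2 (bracket A^-8 - A^-4 + 2 - A^4 + A^8 - A^12; 14 crossings at w = -4): V = -x^-6 + x^-5 - x^-4 + 2x^-3 - x^-2 + x^-1
note: from 12 to 14 crossings by R-moves: one link, two diagrams


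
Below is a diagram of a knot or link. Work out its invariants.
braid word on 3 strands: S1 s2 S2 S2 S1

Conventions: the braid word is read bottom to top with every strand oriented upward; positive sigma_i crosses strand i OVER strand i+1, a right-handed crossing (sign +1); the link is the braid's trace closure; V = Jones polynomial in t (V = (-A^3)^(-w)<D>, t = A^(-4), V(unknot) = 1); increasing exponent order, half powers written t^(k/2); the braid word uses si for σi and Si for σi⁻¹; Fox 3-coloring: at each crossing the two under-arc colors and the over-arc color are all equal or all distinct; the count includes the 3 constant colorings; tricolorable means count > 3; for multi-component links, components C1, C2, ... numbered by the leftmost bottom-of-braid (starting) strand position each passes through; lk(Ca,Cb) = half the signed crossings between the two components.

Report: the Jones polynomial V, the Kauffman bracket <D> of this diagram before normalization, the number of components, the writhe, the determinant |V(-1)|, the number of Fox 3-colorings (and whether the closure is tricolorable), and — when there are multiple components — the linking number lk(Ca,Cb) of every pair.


V(t) = -t^(-5/2) - t^(-1/2)
bracket: A^-7 + A, w = -3
2 components, writhe -3, over 5 crossings
lk(C1,C2) = -1
det 2, colorings 3 of 3^5 — not tricolorable
observation: w = -3 (over 5 crossings) is diagram-only; (-A^3)^(3) removes it from V


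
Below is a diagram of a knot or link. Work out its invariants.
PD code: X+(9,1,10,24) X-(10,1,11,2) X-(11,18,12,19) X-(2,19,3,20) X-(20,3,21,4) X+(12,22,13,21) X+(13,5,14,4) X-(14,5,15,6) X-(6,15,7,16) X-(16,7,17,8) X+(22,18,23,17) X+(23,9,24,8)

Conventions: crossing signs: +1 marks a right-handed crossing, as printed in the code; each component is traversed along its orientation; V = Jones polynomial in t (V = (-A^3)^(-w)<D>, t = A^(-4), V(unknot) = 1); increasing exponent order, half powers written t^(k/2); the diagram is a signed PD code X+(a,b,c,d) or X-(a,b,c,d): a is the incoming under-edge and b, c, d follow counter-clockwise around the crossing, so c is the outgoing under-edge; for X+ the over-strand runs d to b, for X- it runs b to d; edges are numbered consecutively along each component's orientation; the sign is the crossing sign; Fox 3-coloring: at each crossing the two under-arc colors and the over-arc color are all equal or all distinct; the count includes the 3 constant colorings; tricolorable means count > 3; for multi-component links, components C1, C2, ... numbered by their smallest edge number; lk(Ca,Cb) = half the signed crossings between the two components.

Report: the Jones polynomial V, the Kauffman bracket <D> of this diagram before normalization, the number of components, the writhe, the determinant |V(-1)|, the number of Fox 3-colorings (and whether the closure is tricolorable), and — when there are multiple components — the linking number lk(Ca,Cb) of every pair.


Jones polynomial: V(t) = t^-5 - 2t^-4 + 2t^-3 - 2t^-2 + 2t^-1 - 1 + t
<D> = A^-10 - A^-6 + 2A^-2 - 2A^2 + 2A^6 - 2A^10 + A^14; writhe -2
components 1, writhe -2 (12 crossings)
3-colorings: 3 of 3^12, det 11 — not tricolorable
note: det 11 = |V(-1)|; not divisible by 3, so not tricolorable


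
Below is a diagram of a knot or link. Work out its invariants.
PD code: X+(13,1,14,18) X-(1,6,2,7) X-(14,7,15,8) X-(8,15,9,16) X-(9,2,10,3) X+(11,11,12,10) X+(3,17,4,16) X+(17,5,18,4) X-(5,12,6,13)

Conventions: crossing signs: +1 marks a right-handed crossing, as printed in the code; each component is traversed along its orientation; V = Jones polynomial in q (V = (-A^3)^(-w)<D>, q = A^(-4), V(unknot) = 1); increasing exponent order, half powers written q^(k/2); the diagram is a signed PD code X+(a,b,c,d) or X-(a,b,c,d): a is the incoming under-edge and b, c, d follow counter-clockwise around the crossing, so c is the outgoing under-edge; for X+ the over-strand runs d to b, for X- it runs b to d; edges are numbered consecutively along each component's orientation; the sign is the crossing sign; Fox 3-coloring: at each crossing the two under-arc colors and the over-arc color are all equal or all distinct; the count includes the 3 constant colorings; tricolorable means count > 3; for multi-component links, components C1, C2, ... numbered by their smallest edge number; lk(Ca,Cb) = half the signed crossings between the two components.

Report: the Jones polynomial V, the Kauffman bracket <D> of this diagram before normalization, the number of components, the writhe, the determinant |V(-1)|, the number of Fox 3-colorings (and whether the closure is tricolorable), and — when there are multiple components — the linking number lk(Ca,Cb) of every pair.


Jones polynomial: V(q) = -q^-5 + q^-4 - q^-3 + 2q^-2 - q^-1 + 2 - q
<D> = A^-7 - 2A^-3 + A - 2A^5 + A^9 - A^13 + A^17; writhe -1
components 1, writhe -1 (9 crossings)
3-colorings: 9 of 3^9, det 9 — tricolorable
note: w = -1 shifts under R1 moves; the (-A^3)^(1) factor cancels that in V


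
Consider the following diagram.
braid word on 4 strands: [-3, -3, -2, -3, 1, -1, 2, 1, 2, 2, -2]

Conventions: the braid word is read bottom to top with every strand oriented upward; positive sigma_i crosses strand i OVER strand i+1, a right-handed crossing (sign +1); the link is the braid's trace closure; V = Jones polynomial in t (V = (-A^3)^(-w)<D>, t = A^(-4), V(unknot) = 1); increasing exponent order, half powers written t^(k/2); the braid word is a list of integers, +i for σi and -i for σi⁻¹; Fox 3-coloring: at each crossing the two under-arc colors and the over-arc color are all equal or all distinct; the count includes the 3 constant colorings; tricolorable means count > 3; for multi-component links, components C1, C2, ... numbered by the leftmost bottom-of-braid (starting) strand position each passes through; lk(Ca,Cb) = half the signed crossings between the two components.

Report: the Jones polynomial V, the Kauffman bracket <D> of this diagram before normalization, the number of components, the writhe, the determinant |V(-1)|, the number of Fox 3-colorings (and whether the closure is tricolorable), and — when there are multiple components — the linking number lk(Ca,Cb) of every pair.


Jones polynomial: V(t) = 1
<D> = -A^-3; writhe -1
components 1, writhe -1 (11 crossings)
3-colorings: 3 of 3^11, det 1 — not tricolorable
note: the word shrinks to σ3⁻¹ σ3⁻¹ σ2⁻¹ σ3⁻¹ σ2 σ1 σ2 after cancelling


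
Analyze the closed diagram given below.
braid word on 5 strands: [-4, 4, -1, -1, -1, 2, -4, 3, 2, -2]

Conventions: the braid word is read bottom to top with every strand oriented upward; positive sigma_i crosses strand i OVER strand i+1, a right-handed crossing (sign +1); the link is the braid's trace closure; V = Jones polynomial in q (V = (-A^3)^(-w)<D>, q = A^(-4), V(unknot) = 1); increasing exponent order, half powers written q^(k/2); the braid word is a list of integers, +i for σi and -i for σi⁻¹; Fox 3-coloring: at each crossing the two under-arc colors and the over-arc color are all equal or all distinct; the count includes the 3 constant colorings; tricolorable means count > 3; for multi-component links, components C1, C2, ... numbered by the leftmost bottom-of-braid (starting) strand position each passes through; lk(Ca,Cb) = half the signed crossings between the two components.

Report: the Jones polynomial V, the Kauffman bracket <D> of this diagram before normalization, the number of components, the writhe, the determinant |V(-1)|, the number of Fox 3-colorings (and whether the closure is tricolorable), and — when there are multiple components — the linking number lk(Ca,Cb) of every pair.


V(q) = -q^-4 + q^-3 + q^-1
bracket: A^-2 + A^6 - A^10, w = -2
1 component, writhe -2, over 10 crossings
det 3, colorings 9 of 3^10 — tricolorable
observation: the span of V is 3, forcing >= 3 crossings in any diagram


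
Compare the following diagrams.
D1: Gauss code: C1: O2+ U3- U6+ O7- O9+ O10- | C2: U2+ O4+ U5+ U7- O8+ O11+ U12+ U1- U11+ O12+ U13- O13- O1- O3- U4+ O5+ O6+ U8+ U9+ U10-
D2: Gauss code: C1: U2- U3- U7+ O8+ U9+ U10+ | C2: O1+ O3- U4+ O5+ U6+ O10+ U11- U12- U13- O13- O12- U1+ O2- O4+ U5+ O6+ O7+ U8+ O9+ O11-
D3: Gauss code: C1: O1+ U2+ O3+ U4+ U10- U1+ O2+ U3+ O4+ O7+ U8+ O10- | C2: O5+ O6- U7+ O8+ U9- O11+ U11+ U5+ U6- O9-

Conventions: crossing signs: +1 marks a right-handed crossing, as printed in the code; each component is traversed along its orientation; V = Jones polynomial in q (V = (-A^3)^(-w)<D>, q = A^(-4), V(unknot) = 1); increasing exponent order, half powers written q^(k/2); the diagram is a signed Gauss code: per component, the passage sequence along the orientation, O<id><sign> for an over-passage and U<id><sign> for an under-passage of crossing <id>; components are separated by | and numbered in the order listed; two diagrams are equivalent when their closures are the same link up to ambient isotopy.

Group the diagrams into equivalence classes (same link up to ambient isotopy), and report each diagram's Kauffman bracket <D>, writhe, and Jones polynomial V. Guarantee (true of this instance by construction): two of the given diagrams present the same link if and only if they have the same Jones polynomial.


classes: {D1} | {D2, D3}
V(D1) = -2q^(1/2) + q^(3/2) - 2q^(5/2) + q^(7/2) - q^(9/2) + q^(11/2)  [13 crossings, <D> = -A^-13 + A^-9 - A^-5 + 2A^-1 - A^3 + 2A^7, w = +3]
V(D2) = -q^(3/2) - 2q^(7/2) + q^(9/2) - q^(11/2) + q^(13/2)  [13 crossings, <D> = -A^-17 + A^-13 - A^-9 + 2A^-5 + A^3, w = +3]
V(D3) = -q^(3/2) - 2q^(7/2) + q^(9/2) - q^(11/2) + q^(13/2)  [11 crossings, <D> = -A^-11 + A^-7 - A^-3 + 2A + A^9, w = +5]
note: comparing 3 Jones polynomials yields 2 groups


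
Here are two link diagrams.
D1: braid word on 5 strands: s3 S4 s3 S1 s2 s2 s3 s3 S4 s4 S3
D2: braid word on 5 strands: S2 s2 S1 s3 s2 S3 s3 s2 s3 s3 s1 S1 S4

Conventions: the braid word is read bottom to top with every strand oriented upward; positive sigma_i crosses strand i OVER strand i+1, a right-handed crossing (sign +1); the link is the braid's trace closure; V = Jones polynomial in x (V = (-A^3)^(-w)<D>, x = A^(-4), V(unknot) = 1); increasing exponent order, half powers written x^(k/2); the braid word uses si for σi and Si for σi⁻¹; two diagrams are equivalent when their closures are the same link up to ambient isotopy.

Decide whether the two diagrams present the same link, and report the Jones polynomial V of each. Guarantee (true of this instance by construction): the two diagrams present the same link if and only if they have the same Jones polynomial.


equivalent: yes
V(D1) = -x^(3/2) - 2x^(7/2) + x^(9/2) - x^(11/2) + x^(13/2)  (w +3, c 11, <D> = -A^-17 + A^-13 - A^-9 + 2A^-5 + A^3)
D2 (bracket -A^-17 + A^-13 - A^-9 + 2A^-5 + A^3; 13 crossings at w = +3): V = -x^(3/2) - 2x^(7/2) + x^(9/2) - x^(11/2) + x^(13/2)
why: Markov moves rewrite D1 (11 crossings) into D2 (13)


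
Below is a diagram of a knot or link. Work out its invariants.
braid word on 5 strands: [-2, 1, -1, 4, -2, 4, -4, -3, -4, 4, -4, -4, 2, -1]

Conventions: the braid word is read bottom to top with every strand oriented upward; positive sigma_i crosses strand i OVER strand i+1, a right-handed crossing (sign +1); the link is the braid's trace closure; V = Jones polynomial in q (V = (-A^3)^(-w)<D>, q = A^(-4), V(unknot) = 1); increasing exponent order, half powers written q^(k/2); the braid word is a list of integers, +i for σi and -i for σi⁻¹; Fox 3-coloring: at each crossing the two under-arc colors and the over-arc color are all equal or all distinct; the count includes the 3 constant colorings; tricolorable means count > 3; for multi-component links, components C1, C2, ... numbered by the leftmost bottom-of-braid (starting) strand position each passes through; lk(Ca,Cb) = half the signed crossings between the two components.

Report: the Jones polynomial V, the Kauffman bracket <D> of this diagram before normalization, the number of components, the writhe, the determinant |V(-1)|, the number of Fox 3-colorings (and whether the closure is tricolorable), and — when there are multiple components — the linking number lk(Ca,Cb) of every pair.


V = 1
<D> = A^-12 (w = -4)
1 component over 14 crossings, w = -4
3 Fox colorings among 3^14, |V(-1)| = 1: not tricolorable
why: |V(-1)| = 1: so not tricolorable, since 3 does not divide 1


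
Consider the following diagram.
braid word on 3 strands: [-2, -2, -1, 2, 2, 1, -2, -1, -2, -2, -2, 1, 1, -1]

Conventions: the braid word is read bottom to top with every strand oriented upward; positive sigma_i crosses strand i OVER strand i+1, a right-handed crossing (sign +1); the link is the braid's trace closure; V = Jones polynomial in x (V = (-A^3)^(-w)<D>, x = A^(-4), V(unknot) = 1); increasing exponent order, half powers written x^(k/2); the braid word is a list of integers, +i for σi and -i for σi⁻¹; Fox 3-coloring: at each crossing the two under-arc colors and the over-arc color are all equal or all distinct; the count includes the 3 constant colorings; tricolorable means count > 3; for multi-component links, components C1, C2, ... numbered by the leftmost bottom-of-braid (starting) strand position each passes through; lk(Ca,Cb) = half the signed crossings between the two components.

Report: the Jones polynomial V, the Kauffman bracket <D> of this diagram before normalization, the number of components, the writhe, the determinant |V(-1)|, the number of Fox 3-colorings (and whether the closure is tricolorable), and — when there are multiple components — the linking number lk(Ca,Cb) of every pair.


V = x^-7 - 2x^-6 + 2x^-5 - 3x^-4 + 3x^-3 - 2x^-2 + 2x^-1
<D> = 2A^-8 - 2A^-4 + 3 - 3A^4 + 2A^8 - 2A^12 + A^16 (w = -4)
1 component over 14 crossings, w = -4
9 Fox colorings among 3^14, |V(-1)| = 15: tricolorable
why: |V(-1)| = 15: so tricolorable, since 3 divides 15


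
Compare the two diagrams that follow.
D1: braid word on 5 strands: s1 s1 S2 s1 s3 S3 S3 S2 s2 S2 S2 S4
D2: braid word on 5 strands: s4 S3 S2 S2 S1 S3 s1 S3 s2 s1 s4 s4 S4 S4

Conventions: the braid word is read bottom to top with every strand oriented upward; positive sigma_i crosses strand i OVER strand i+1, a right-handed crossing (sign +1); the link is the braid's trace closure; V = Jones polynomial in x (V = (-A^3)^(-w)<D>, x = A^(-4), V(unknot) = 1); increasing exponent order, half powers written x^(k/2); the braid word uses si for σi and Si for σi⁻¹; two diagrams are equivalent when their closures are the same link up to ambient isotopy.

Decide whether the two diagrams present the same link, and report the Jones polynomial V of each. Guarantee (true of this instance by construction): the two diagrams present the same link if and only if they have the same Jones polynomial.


same link: no
V(D1) = -x^-3 + 2x^-2 - 2x^-1 + 3 - 2x + 2x^2 - x^3  [12 crossings, <D> = -A^-18 + 2A^-14 - 2A^-10 + 3A^-6 - 2A^-2 + 2A^2 - A^6, w = -2]
V(D2) = -x^-6 + x^-5 - x^-4 + 2x^-3 - x^-2 + x^-1  (w -2, c 14, <D> = A^-2 - A^2 + 2A^6 - A^10 + A^14 - A^18)
note: V(x) takes 2 values over 2 diagrams, fixing the grouping


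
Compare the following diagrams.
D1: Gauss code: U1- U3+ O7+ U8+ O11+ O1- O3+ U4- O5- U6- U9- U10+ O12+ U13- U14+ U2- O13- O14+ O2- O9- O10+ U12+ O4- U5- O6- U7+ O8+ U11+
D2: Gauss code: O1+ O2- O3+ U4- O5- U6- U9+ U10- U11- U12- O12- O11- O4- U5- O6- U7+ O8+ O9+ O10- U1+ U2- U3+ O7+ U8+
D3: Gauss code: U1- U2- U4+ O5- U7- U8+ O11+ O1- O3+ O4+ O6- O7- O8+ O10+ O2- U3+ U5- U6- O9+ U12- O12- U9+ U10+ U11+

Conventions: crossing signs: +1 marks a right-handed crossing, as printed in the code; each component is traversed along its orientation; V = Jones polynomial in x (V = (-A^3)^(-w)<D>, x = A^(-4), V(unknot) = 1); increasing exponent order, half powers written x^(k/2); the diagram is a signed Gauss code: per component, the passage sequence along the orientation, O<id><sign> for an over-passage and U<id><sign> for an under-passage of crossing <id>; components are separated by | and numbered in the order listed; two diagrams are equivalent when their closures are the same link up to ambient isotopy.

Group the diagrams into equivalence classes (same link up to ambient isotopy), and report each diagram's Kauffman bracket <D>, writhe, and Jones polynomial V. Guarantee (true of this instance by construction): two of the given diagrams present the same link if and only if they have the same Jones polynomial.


grouping into links: {D1, D2} | {D3}
V(D1) = -x^-3 + x^-2 - x^-1 + 3 - x + x^2 - x^3  (w 0, c 14, <D> = -A^-12 + A^-8 - A^-4 + 3 - A^4 + A^8 - A^12)
V(D2) = -x^-3 + x^-2 - x^-1 + 3 - x + x^2 - x^3  [12 crossings, <D> = -A^-18 + A^-14 - A^-10 + 3A^-6 - A^-2 + A^2 - A^6, w = -2]
D3 (bracket 1; 12 crossings at w = 0): V = 1
why: 2 classes among 3 diagrams; unequal V(x) rules out equality


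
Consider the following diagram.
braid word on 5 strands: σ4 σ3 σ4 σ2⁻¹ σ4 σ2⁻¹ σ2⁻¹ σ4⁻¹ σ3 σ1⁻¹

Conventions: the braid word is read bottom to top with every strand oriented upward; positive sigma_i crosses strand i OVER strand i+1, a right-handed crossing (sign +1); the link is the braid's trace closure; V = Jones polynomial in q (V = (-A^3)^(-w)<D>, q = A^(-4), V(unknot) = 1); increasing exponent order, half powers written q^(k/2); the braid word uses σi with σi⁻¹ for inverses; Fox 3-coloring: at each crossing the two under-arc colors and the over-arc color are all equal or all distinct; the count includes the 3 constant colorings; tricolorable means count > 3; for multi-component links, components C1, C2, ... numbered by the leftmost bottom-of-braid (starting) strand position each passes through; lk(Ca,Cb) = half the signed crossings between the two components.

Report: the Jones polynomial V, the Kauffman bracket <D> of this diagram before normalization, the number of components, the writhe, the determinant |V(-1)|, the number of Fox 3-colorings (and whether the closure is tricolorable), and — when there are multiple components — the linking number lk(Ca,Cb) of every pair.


V(q) = -q^-3 + q^-2 - q^-1 + 3 - q + q^2 - q^3
bracket: -A^-12 + A^-8 - A^-4 + 3 - A^4 + A^8 - A^12, w = 0
1 component, writhe 0, over 10 crossings
det 9, colorings 27 of 3^10 — tricolorable
observation: w = 0 shifts under R1 moves; the (-A^3)^(0) factor cancels that in V


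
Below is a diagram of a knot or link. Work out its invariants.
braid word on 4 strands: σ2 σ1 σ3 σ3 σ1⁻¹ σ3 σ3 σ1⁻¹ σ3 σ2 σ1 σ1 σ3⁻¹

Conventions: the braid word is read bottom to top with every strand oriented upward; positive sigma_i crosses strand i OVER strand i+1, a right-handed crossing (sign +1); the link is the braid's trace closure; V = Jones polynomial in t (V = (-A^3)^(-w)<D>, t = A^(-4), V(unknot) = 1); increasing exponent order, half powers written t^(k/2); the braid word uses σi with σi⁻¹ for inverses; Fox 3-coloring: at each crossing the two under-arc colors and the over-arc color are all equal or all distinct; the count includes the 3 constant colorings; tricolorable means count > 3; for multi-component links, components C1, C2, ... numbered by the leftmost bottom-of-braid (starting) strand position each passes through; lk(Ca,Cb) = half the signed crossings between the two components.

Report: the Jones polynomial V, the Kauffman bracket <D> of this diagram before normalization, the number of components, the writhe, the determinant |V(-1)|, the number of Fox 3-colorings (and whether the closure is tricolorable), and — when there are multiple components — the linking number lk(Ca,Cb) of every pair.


V(t) = t^2 - t^3 + 2t^4 - 3t^5 + 4t^6 - 3t^7 + 3t^8 - 2t^9 + t^10 - t^11
bracket: A^-23 - A^-19 + 2A^-15 - 3A^-11 + 3A^-7 - 4A^-3 + 3A - 2A^5 + A^9 - A^13, w = +7
1 component, writhe +7, over 13 crossings
det 21, colorings 9 of 3^13 — tricolorable
observation: w = +7 (over 13 crossings) is diagram-only; (-A^3)^(-7) removes it from V


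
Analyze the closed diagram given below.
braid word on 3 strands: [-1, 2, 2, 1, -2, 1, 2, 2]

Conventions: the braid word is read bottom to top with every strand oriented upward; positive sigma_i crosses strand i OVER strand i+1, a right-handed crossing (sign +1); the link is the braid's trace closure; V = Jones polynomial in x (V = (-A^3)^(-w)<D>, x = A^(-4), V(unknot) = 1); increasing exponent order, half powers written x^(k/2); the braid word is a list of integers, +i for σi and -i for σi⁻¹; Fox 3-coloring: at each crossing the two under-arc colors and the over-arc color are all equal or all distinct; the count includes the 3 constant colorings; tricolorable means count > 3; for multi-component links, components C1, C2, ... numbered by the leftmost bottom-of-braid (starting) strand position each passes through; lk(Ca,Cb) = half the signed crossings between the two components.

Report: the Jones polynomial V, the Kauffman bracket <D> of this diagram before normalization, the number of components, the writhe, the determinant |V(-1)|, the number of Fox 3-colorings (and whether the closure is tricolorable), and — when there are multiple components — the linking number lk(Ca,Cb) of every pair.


V(x) = 2x - 2x^2 + 3x^3 - 3x^4 + 2x^5 - 2x^6 + x^7
bracket: A^-16 - 2A^-12 + 2A^-8 - 3A^-4 + 3 - 2A^4 + 2A^8, w = +4
1 component, writhe +4, over 8 crossings
det 15, colorings 9 of 3^8 — tricolorable
observation: w = +4 shifts under R1 moves; the (-A^3)^(-4) factor cancels that in V


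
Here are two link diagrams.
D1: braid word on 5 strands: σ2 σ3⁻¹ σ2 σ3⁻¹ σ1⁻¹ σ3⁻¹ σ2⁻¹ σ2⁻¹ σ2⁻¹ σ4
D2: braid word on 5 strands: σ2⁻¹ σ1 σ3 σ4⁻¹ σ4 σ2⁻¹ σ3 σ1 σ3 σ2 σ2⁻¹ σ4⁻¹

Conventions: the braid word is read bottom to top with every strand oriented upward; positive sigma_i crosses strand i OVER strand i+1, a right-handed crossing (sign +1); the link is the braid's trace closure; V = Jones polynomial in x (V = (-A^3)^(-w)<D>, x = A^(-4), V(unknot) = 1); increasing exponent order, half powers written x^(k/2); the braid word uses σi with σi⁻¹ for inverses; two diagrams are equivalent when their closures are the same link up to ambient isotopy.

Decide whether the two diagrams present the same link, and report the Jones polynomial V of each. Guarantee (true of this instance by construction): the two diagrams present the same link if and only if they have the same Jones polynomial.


same link: no
V(D1) = -x^-6 + x^-5 - x^-4 + 2x^-3 - x^-2 + x^-1  [10 crossings, <D> = A^-8 - A^-4 + 2 - A^4 + A^8 - A^12, w = -4]
V(D2) = x^-1 - 2 + 3x - 3x^2 + 4x^3 - 3x^4 + 2x^5 - x^6  [12 crossings, <D> = -A^-18 + 2A^-14 - 3A^-10 + 4A^-6 - 3A^-2 + 3A^2 - 2A^6 + A^10, w = +2]
insight: comparing 2 Jones polynomials yields 2 groups


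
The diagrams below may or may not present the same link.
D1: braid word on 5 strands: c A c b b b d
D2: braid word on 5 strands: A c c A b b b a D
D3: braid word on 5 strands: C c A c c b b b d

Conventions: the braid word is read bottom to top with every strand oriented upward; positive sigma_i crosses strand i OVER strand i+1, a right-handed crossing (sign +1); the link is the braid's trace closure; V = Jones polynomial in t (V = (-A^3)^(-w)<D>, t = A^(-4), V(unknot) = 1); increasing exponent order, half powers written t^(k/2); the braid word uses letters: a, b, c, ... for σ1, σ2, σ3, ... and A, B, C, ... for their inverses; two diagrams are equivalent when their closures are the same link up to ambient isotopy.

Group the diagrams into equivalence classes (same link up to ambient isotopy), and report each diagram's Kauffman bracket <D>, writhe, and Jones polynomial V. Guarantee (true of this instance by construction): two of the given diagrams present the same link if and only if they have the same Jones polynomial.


classes: {D1, D2, D3}
V(D1) = -t^(3/2) - 2t^(7/2) + t^(9/2) - t^(11/2) + t^(13/2)  [7 crossings, <D> = -A^-11 + A^-7 - A^-3 + 2A + A^9, w = +5]
V(D2) = -t^(3/2) - 2t^(7/2) + t^(9/2) - t^(11/2) + t^(13/2)  (w +3, c 9, <D> = -A^-17 + A^-13 - A^-9 + 2A^-5 + A^3)
D3 (bracket -A^-11 + A^-7 - A^-3 + 2A + A^9; 9 crossings at w = +5): V = -t^(3/2) - 2t^(7/2) + t^(9/2) - t^(11/2) + t^(13/2)
note: all 3 diagrams share one V(t), hence one class
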